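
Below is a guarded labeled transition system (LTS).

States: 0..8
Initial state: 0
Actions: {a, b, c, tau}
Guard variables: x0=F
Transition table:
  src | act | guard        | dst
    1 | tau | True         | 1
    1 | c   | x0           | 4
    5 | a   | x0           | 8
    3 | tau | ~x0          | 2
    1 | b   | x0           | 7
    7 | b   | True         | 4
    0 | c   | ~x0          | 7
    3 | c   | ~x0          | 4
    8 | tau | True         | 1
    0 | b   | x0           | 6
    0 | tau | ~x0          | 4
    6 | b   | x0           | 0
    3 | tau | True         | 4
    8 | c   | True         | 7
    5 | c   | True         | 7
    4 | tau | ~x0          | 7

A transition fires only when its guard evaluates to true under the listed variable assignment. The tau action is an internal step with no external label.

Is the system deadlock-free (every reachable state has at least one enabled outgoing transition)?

Answer: DEADLOCK-FREE

Working:
Reach set: {0,4,7}
  0: c→7  tau→4  [2 out]
  4: tau→7  [1 out]
  7: b→4  [1 out]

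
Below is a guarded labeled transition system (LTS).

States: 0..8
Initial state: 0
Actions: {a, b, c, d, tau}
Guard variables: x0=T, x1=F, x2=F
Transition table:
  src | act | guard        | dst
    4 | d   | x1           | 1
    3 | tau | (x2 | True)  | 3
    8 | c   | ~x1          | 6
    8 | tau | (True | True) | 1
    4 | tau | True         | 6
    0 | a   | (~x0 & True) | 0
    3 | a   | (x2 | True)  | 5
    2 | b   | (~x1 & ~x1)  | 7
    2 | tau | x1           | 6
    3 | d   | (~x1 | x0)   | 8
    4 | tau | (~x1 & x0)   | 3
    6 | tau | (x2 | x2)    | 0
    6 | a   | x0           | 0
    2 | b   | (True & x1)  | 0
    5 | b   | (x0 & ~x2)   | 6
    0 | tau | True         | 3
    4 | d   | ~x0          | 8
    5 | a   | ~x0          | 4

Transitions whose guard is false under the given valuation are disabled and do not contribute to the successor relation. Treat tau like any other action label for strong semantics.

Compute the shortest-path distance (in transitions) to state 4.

Answer: UNREACHABLE

Analysis:
Layered search for 4:
  Layer 0: {0}
  Layer 1: {3}
  Layer 2: {5,8}
  Layer 3: {1,6}
4 never appears.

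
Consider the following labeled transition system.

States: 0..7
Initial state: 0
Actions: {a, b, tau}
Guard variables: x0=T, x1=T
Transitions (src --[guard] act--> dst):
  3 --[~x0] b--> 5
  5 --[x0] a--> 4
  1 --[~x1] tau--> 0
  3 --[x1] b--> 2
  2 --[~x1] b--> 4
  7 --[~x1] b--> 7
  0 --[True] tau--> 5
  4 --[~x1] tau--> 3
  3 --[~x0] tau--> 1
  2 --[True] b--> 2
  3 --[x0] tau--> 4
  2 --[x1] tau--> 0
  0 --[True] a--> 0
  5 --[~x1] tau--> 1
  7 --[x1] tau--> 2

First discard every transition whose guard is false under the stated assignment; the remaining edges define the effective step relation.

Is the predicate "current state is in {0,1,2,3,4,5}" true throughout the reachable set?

Safe = {0,1,2,3,4,5}
Reach set: {0,4,5}
  0: ✓
  4: ✓
  5: ✓

Answer: INVARIANT HOLDS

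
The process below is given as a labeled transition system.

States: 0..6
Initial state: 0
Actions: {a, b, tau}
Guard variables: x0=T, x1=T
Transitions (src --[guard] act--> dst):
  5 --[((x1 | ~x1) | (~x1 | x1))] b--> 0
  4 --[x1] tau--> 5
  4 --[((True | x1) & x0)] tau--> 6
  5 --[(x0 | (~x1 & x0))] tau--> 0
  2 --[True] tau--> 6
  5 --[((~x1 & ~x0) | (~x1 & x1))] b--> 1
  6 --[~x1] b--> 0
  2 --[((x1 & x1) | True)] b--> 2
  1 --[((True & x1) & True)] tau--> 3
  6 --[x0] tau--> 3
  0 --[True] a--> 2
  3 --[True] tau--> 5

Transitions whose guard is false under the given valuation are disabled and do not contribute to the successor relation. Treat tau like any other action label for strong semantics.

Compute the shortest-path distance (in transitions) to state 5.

Answer: 4

Trace:
Layered search for 5:
  L0 = {0}
  L1 = {2}
  L2 = {6}
  L3 = {3}
  L4 = {5}
first hit 5 at d=4 via a·tau·tau·tau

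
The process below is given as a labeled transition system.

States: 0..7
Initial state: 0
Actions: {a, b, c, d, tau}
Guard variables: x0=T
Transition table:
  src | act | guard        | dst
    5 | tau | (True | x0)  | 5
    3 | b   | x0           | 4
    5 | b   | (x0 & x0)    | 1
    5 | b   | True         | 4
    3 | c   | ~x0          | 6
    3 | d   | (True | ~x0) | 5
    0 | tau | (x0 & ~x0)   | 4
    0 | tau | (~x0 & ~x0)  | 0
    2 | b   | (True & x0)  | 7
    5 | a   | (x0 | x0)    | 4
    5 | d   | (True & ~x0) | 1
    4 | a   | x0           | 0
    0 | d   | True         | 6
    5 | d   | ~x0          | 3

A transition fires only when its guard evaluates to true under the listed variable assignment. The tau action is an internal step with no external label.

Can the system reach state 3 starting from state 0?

9 transition(s) survive guard evaluation.
L0 = {0}
L1 = {6}  total {0,6}
Reachable = {0,6}

Answer: UNREACHABLE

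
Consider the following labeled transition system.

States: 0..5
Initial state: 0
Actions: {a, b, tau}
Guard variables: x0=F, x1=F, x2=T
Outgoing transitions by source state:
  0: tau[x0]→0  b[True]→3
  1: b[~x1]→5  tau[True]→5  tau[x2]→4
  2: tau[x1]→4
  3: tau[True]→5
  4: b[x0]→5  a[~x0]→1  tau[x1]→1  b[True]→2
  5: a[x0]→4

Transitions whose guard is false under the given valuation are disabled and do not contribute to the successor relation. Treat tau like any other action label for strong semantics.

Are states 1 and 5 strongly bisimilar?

Answer: NOT BISIMILAR

Analysis:
Compute ~ classes (split until stable):
  round 0: {{0,1,2,3,4,5}}
  round 1: {{0},{1},{2,5},{3},{4}}
Fixed point at round 2; 5 class(es).
[1]={1}  [5]={2,5}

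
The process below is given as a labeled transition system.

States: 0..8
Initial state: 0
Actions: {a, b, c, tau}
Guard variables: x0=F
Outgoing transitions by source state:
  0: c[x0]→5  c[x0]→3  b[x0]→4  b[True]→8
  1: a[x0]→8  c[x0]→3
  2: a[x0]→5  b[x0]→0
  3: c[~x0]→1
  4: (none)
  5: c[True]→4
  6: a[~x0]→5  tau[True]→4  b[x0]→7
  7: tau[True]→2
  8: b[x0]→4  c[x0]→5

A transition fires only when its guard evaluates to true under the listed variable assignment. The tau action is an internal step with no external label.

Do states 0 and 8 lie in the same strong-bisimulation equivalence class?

Answer: NOT BISIMILAR

Working:
Refine partition for ~:
  P[0] = {{0,1,2,3,4,5,6,7,8}}
  P[1] = {{0},{1,2,4,8},{3,5},{6},{7}}
Fixed point at round 2; 5 class(es).
class of 0: {0}; class of 8: {1,2,4,8}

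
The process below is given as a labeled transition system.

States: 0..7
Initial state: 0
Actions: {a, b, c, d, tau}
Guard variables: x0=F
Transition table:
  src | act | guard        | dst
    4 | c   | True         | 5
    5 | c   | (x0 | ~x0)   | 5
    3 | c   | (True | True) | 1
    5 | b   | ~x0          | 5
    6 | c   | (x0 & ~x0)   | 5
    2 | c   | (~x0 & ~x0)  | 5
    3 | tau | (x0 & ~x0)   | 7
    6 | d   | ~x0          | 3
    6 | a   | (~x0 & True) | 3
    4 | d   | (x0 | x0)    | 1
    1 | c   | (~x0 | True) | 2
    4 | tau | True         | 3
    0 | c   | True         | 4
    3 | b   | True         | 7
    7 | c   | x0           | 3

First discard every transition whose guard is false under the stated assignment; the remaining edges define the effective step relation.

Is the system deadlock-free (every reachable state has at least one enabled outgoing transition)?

Answer: DEADLOCK at state 7

Working:
Reachable = {0,1,2,3,4,5,7}
  0: c→4  [1 out]
  1: c→2  [1 out]
  2: c→5  [1 out]
  3: b→7  c→1  [2 out]
  4: c→5  tau→3  [2 out]
  5: b→5  c→5  [2 out]
  7: ∅  [deadlock]
trace reaching 7: c·tau·b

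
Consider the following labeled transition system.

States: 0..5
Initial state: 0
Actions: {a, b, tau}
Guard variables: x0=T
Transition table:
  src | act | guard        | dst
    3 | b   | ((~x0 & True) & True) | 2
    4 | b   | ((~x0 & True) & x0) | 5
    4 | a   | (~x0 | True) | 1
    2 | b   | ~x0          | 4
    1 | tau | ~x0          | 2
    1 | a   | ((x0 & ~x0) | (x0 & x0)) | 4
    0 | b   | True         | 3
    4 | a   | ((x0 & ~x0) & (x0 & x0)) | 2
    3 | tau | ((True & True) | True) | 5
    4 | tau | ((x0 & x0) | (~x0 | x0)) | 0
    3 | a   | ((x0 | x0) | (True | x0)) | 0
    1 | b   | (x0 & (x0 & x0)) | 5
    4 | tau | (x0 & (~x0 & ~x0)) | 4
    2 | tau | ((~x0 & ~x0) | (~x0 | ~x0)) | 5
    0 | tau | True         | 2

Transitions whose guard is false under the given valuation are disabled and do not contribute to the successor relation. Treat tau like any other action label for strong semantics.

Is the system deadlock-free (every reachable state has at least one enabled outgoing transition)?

Reachable = {0,2,3,5}
  0: b→3  tau→2  [deg 2]
  2: ∅  [STUCK]
  3: a→0  tau→5  [deg 2]
  5: ∅  [STUCK]
trace reaching 2: tau

Answer: DEADLOCK at state 2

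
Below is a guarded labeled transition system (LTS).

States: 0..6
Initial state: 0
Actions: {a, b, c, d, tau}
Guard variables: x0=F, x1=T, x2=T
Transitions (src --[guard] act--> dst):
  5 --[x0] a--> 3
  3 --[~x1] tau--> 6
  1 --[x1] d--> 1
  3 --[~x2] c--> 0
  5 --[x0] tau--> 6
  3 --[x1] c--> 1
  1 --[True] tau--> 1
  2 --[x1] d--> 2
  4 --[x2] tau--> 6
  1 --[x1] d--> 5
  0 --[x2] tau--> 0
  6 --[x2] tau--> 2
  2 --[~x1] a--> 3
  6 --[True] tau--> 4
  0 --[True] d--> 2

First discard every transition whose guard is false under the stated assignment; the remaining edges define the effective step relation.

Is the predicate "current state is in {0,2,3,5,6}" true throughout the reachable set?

Answer: INVARIANT HOLDS

Working:
Inv-set: {0,2,3,5,6}
Reachable = {0,2}
  0: ok
  2: ok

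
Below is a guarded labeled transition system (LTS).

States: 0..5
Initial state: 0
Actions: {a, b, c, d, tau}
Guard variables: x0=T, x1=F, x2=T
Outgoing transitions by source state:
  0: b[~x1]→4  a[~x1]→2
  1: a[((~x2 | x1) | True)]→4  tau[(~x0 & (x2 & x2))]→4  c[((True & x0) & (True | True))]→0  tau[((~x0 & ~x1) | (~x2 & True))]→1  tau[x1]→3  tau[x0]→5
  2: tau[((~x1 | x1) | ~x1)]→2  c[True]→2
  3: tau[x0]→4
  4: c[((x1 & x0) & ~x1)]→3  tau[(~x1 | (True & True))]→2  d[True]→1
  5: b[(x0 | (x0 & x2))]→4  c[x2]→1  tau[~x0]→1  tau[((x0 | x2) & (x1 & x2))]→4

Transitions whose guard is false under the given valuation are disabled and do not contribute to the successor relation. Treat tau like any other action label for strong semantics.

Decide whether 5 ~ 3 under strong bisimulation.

Answer: NOT BISIMILAR

Trace:
Compute ~ classes (split until stable):
  P[0] = {{0,1,2,3,4,5}}
  P[1] = {{0},{1},{2},{3},{4},{5}}
stable after 2 split(s): 6 block(s)
5∈{5}, 3∈{3}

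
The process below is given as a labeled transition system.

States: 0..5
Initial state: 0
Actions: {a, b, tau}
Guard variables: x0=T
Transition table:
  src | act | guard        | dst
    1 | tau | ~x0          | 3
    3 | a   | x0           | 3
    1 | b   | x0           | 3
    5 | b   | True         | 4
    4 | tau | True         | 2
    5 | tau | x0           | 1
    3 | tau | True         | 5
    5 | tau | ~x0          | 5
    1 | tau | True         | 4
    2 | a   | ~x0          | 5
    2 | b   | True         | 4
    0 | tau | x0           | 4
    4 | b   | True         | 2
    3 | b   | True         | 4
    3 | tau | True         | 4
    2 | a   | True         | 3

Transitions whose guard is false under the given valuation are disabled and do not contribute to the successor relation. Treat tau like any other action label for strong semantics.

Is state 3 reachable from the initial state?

Answer: REACHABLE

Working:
Guard filter leaves 13 enabled edge(s).
L0 = {0}
L1 = {4}  now seen {0,4}
L2 = {2}  now seen {0,2,4}
L3 = {3}  now seen {0,2,3,4}
L4 = {5}  now seen {0,2,3,4,5}
L5 = {1}  now seen {0,1,2,3,4,5}
R = {0,1,2,3,4,5}
Path to 3: tau·tau·a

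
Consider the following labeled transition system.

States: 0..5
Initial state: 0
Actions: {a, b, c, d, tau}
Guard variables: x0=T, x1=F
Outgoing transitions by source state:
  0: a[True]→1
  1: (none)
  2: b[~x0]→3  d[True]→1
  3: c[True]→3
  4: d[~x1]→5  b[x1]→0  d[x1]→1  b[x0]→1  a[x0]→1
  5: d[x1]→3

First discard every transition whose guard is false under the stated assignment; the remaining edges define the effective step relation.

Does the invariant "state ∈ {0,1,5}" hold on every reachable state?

Answer: INVARIANT HOLDS

Analysis:
Safe = {0,1,5}
R = {0,1}
  0: ✓
  1: ✓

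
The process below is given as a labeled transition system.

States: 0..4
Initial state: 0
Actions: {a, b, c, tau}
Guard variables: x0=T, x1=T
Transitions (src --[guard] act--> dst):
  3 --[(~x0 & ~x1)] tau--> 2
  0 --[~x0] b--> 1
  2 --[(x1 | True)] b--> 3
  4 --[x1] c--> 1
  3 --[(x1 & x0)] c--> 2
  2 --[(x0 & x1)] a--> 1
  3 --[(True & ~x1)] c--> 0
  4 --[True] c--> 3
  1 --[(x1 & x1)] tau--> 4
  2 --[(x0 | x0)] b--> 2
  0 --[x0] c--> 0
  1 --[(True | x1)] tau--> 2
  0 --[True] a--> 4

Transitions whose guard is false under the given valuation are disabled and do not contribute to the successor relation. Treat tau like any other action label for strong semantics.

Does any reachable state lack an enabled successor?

R = {0,1,2,3,4}
  0: a→4  c→0  [2 exit(s)]
  1: tau→2  tau→4  [2 exit(s)]
  2: a→1  b→2  b→3  [3 exit(s)]
  3: c→2  [1 exit(s)]
  4: c→1  c→3  [2 exit(s)]

Answer: DEADLOCK-FREE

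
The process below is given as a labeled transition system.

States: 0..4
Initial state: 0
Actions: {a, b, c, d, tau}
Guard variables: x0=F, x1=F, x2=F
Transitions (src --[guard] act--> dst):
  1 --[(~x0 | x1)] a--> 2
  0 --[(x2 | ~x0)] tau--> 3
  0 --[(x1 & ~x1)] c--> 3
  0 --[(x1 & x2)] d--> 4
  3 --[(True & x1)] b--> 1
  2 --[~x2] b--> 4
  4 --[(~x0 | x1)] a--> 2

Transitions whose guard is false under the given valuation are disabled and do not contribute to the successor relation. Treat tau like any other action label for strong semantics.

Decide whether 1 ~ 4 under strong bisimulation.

Answer: BISIMILAR

Analysis:
Compute ~ classes (split until stable):
  π0 = {{0,1,2,3,4}}
  π1 = {{0},{1,4},{2},{3}}
Fixed point at round 2; 4 class(es).
[1]={1,4}  [4]={1,4}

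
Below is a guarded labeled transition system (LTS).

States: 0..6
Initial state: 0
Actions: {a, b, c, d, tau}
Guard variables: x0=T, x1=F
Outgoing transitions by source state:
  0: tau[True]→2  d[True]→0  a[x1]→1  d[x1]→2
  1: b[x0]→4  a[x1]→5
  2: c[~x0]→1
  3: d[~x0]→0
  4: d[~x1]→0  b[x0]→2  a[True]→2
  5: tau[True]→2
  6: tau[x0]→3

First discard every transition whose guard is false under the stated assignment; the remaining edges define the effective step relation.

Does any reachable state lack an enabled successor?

Answer: DEADLOCK at state 2

Working:
Reachable = {0,2}
  0: d→0  tau→2  [deg 2]
  2: ∅  [deadlock]
trace reaching 2: tau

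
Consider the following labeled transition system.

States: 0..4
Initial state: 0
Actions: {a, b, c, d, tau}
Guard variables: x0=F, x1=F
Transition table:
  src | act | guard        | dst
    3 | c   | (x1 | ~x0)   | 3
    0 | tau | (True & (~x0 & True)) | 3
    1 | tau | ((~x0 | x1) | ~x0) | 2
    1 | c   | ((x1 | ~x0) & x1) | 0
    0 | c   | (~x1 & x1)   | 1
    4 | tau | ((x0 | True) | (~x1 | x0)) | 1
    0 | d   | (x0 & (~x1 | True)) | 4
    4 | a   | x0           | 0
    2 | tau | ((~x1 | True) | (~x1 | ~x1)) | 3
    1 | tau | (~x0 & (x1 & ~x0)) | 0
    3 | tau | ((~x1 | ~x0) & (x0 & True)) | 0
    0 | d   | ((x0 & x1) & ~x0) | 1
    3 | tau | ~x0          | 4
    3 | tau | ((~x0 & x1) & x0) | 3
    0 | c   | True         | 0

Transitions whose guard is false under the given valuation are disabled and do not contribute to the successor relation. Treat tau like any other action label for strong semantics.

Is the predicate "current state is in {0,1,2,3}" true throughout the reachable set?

Inv-set: {0,1,2,3}
Reach set: {0,1,2,3,4}
  0: ok
  1: ok
  2: ok
  3: ok
  4: VIOLATES
counterexample path to 4: tau·tau

Answer: INVARIANT VIOLATED at state 4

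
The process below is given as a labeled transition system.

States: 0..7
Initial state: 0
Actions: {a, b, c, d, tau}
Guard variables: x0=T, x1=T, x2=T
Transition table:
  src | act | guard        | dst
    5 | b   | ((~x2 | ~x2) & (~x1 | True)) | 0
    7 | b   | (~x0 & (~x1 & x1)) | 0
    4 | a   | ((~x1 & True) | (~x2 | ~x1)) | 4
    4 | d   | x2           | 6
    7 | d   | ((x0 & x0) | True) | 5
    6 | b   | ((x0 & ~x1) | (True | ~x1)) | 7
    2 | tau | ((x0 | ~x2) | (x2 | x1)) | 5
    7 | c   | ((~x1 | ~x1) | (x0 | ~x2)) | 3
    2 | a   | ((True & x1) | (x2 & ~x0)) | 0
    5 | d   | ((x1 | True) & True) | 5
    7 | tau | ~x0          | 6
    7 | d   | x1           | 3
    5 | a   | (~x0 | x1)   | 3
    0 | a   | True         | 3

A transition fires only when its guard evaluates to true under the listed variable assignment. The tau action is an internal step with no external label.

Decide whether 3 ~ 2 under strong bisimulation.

Answer: NOT BISIMILAR

Working:
Compute ~ classes (split until stable):
  π0 = {{0,1,2,3,4,5,6,7}}
  π1 = {{0},{1,3},{2},{4},{5},{6},{7}}
7 equivalence class(es) (converged in 2)
3∈{1,3}, 2∈{2}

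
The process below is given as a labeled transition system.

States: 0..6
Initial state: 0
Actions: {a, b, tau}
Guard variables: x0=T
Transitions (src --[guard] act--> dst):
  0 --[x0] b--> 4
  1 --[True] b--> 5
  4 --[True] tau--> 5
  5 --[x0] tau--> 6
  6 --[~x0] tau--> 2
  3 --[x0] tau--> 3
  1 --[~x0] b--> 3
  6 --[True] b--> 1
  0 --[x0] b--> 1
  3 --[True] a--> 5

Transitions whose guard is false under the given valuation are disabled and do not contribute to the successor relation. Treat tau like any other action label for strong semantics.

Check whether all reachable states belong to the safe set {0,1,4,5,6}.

Answer: INVARIANT HOLDS

Analysis:
Inv-set: {0,1,4,5,6}
Reach set: {0,1,4,5,6}
  0: safe
  1: safe
  4: safe
  5: safe
  6: safe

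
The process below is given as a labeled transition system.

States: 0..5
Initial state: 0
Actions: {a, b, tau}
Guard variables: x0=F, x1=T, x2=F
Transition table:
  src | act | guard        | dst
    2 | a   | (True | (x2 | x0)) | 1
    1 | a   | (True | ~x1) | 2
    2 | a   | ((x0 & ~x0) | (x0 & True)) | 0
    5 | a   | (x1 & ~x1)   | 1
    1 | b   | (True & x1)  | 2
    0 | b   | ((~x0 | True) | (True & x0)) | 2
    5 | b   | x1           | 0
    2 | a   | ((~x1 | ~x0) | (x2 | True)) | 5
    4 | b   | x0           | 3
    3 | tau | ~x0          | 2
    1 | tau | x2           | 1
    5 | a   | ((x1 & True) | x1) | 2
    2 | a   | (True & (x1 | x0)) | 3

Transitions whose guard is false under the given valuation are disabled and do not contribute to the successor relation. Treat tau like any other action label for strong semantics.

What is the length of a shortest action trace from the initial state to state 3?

Layered search for 3:
  depth 0: {0}
  depth 1: {2}
  depth 2: {1,3,5}
first hit 3 at d=2 via b·a

Answer: 2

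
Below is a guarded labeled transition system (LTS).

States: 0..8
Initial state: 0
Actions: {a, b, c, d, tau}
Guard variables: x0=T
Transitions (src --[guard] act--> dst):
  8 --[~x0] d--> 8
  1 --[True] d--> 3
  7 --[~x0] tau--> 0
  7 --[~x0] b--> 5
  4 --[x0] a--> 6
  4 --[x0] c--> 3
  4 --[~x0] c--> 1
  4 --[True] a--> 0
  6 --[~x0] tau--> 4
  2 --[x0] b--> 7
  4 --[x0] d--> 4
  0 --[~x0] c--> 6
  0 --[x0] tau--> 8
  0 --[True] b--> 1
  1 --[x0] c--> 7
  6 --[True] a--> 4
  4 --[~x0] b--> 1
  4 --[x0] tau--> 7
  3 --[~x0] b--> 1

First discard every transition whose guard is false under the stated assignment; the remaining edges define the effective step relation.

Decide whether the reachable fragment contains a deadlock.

Answer: DEADLOCK at state 3

Working:
R = {0,1,3,7,8}
  0: b→1  tau→8  [deg 2]
  1: c→7  d→3  [deg 2]
  3: ∅  [deadlock]
  7: ∅  [deadlock]
  8: ∅  [deadlock]
Path to 3: b·d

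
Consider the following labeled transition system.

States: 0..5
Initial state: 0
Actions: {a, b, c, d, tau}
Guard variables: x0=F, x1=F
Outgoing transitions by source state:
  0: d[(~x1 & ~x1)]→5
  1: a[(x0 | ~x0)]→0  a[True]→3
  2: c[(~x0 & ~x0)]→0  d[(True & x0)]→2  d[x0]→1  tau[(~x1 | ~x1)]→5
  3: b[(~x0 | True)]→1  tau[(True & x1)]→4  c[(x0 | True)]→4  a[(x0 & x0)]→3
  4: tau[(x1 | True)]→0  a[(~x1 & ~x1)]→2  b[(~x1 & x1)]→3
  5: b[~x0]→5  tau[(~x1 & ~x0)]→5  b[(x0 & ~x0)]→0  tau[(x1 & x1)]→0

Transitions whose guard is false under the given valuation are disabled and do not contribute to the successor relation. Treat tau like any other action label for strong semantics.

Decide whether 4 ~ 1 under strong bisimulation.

Refine partition for ~:
  round 0: {{0,1,2,3,4,5}}
  round 1: {{0},{1},{2},{3},{4},{5}}
stable after 2 split(s): 6 block(s)
class of 4: {4}; class of 1: {1}

Answer: NOT BISIMILAR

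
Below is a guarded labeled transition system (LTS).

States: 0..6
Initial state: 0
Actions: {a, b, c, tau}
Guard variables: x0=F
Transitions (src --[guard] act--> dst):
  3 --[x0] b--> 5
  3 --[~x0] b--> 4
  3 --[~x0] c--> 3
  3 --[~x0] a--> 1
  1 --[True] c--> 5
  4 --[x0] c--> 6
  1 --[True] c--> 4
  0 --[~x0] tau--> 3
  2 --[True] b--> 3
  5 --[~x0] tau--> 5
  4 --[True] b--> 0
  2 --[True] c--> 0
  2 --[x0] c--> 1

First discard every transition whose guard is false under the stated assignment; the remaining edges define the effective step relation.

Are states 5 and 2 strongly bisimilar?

Bisimulation quotient by refinement:
  P[0] = {{0,1,2,3,4,5,6}}
  P[1] = {{0,5},{1},{2},{3},{4},{6}}
  P[2] = {{0},{1},{2},{3},{4},{5},{6}}
7 equivalence class(es) (converged in 3)
class of 5: {5}; class of 2: {2}

Answer: NOT BISIMILAR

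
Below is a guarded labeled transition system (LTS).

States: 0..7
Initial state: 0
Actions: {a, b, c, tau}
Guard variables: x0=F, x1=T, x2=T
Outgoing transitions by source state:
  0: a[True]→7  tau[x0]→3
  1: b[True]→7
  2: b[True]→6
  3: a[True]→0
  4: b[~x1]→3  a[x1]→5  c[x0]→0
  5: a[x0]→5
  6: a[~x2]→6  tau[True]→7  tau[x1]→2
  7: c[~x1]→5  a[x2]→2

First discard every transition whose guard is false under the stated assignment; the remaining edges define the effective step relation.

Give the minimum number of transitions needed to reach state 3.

Answer: UNREACHABLE

Analysis:
Breadth-first toward 3:
  L0 = {0}
  L1 = {7}
  L2 = {2}
  L3 = {6}
3 never appears.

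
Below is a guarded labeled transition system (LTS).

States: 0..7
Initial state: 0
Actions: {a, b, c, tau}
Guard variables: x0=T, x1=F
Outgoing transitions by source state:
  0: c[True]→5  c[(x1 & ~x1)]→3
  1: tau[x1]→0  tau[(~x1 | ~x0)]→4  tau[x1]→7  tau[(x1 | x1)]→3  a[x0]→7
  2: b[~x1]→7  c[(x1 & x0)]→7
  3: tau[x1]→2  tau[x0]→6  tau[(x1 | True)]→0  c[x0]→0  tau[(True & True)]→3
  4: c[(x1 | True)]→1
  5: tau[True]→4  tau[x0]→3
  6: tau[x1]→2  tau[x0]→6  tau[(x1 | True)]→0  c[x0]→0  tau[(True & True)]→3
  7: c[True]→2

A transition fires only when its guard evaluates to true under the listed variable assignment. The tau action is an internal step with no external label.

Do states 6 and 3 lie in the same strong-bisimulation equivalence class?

Refine partition for ~:
  round 0: {{0,1,2,3,4,5,6,7}}
  round 1: {{0,4,7},{1},{2},{3,6},{5}}
  round 2: {{0},{1},{2},{3,6},{4},{5},{7}}
7 equivalence class(es) (converged in 3)
6∈{3,6}, 3∈{3,6}

Answer: BISIMILAR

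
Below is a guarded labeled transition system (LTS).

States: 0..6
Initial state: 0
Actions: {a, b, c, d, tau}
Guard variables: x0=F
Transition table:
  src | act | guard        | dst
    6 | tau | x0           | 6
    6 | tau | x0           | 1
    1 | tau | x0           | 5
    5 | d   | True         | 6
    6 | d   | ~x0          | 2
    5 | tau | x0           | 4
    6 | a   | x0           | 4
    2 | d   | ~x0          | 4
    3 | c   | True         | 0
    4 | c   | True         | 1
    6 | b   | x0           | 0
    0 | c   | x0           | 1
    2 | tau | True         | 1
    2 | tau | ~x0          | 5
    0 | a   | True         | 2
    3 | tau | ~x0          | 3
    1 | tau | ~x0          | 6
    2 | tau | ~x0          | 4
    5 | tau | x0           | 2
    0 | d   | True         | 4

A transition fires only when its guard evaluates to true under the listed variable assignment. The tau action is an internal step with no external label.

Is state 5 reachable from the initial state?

Answer: REACHABLE

Trace:
After dropping false guards: 12 live edges.
Layer 0: {0}
Layer 1: {2,4}  now seen {0,2,4}
Layer 2: {1,5}  now seen {0,1,2,4,5}
Layer 3: {6}  now seen {0,1,2,4,5,6}
Reach set: {0,1,2,4,5,6}
witness 5: a·tau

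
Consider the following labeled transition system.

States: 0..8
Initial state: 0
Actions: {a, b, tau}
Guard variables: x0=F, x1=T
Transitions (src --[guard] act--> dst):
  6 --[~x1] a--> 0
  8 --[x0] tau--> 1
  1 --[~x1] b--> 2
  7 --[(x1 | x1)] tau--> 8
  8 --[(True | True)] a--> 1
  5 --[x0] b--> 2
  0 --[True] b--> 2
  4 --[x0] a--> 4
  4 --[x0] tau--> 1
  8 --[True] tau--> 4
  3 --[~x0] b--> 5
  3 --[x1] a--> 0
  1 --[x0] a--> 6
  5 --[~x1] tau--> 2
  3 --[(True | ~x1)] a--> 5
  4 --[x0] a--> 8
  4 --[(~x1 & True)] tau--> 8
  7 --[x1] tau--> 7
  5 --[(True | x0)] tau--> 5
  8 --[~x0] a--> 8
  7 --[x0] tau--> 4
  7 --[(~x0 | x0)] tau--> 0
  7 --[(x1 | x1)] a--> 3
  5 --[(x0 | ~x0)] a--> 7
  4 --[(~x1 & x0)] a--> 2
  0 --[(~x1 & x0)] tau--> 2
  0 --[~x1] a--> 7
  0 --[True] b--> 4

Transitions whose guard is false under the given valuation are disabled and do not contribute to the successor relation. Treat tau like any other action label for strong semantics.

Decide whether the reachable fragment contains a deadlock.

Answer: DEADLOCK at state 2

Working:
Reach set: {0,2,4}
  0: b→2  b→4  [2 out]
  2: ∅  [STUCK]
  4: ∅  [STUCK]
witness 2: b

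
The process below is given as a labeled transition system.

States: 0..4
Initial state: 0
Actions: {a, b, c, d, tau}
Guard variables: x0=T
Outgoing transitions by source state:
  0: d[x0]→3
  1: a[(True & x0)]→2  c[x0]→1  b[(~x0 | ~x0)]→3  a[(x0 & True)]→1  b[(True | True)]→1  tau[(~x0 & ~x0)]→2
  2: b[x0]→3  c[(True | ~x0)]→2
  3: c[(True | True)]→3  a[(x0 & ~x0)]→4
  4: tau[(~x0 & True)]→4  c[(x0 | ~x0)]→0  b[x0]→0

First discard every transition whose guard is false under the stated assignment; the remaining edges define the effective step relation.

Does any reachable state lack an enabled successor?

Answer: DEADLOCK-FREE

Trace:
Reachable = {0,3}
  0: d→3  [deg 1]
  3: c→3  [deg 1]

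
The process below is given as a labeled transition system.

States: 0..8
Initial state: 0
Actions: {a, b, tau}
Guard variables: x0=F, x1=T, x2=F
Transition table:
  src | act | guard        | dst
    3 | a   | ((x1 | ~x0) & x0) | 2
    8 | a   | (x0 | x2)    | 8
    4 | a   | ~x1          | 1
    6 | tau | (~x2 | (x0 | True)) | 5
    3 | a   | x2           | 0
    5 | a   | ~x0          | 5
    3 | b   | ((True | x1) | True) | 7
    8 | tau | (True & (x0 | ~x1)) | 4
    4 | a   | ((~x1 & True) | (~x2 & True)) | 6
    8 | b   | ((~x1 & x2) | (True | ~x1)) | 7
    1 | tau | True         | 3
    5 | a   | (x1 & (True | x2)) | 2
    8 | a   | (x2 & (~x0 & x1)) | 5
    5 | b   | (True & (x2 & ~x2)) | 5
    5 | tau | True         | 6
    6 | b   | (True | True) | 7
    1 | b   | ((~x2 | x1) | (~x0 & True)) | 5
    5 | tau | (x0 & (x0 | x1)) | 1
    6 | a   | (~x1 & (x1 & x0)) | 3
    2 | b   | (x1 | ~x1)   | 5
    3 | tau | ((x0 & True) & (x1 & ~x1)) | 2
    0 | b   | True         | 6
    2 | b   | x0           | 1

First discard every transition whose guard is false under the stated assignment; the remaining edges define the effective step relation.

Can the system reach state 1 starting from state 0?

Answer: UNREACHABLE

Trace:
Guard filter leaves 12 enabled edge(s).
L0 = {0}
L1 = {6}  now seen {0,6}
L2 = {5,7}  now seen {0,5,6,7}
L3 = {2}  now seen {0,2,5,6,7}
Reachable = {0,2,5,6,7}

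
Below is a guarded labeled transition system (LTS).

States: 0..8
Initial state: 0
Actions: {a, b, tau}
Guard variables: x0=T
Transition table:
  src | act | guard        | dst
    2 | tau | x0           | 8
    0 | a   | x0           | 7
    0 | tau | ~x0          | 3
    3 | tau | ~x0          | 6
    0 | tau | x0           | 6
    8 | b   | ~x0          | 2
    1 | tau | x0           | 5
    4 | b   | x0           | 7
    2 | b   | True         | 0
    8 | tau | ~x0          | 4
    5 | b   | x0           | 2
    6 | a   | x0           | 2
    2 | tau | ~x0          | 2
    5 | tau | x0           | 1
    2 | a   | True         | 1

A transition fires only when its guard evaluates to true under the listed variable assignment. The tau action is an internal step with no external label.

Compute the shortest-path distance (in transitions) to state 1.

Answer: 3

Working:
Breadth-first toward 1:
  L0 = {0}
  L1 = {6,7}
  L2 = {2}
  L3 = {1,8}
depth(1)=3, e.g. tau·a·a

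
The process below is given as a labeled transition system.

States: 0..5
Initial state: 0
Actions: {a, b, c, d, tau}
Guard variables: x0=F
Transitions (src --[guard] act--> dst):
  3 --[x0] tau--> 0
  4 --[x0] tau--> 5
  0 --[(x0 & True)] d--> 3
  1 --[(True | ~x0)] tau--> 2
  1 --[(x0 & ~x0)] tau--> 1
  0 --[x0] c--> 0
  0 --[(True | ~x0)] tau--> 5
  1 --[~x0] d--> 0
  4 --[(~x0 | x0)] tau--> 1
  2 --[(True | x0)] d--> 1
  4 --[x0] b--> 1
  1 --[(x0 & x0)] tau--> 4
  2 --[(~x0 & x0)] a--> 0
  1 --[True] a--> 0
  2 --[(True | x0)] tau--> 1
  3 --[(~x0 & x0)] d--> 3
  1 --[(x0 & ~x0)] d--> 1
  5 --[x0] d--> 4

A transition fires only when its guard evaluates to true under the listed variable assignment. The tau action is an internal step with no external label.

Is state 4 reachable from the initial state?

Guard filter leaves 7 enabled edge(s).
L0 = {0}
L1 = {5}  cumulative {0,5}
Reach set: {0,5}

Answer: UNREACHABLE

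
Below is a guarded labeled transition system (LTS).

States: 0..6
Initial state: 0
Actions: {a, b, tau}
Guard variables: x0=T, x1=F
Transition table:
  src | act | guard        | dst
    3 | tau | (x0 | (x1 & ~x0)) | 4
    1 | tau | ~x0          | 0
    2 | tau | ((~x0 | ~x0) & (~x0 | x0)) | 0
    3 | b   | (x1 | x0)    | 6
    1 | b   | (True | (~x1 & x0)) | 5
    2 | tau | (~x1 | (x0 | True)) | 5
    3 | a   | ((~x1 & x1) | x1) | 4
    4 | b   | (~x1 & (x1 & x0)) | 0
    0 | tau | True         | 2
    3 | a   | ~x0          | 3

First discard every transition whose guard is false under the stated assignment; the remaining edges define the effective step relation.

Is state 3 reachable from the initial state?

Guard filter leaves 5 enabled edge(s).
depth 0: {0}
depth 1: {2}  total {0,2}
depth 2: {5}  total {0,2,5}
Reach set: {0,2,5}

Answer: UNREACHABLE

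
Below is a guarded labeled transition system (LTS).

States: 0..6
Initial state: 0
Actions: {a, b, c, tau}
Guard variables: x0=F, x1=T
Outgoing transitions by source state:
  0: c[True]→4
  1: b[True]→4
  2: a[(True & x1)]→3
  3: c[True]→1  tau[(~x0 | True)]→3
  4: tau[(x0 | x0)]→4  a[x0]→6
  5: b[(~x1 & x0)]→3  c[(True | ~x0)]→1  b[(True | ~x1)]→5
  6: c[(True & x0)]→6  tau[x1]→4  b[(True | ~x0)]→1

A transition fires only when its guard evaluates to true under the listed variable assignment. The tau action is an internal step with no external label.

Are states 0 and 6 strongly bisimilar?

Answer: NOT BISIMILAR

Working:
Refine partition for ~:
  P[0] = {{0,1,2,3,4,5,6}}
  P[1] = {{0},{1},{2},{3},{4},{5},{6}}
stable after 2 split(s): 7 block(s)
class of 0: {0}; class of 6: {6}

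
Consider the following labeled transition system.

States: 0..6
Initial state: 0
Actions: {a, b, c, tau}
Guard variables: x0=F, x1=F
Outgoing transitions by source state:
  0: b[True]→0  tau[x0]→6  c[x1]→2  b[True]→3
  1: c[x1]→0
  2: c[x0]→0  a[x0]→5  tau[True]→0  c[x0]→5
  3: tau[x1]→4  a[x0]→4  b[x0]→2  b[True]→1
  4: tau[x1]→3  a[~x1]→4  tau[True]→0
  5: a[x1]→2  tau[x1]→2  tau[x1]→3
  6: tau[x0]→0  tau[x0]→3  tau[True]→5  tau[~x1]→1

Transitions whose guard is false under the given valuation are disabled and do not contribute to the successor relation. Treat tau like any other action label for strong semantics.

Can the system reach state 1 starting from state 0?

Answer: REACHABLE

Analysis:
8 transition(s) survive guard evaluation.
Layer 0: {0}
Layer 1: {3}  now seen {0,3}
Layer 2: {1}  now seen {0,1,3}
Reach set: {0,1,3}
Path to 1: b·b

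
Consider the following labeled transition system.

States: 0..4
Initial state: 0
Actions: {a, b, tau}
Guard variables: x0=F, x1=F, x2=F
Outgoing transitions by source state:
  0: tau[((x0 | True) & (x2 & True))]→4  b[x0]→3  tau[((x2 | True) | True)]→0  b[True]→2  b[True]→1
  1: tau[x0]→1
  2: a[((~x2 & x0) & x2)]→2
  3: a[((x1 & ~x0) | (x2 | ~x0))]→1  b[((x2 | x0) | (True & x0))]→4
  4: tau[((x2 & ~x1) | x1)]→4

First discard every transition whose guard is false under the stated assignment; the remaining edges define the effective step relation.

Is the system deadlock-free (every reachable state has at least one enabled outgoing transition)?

Answer: DEADLOCK at state 1

Analysis:
Reach set: {0,1,2}
  0: b→1  b→2  tau→0  [3 out]
  1: ∅  [STUCK]
  2: ∅  [STUCK]
witness 1: b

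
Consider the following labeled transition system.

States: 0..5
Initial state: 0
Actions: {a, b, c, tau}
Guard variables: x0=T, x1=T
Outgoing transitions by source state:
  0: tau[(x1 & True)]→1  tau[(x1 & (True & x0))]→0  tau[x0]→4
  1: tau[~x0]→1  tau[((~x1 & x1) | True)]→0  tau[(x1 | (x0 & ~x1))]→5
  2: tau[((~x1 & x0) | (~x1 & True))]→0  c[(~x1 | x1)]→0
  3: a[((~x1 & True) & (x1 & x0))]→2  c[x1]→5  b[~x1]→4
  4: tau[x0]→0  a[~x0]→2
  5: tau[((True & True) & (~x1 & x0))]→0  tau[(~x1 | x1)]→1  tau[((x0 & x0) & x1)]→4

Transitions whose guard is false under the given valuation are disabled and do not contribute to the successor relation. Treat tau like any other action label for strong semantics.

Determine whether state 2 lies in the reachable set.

Answer: UNREACHABLE

Working:
10 transition(s) survive guard evaluation.
depth 0: {0}
depth 1: {1,4}  now seen {0,1,4}
depth 2: {5}  now seen {0,1,4,5}
Reach set: {0,1,4,5}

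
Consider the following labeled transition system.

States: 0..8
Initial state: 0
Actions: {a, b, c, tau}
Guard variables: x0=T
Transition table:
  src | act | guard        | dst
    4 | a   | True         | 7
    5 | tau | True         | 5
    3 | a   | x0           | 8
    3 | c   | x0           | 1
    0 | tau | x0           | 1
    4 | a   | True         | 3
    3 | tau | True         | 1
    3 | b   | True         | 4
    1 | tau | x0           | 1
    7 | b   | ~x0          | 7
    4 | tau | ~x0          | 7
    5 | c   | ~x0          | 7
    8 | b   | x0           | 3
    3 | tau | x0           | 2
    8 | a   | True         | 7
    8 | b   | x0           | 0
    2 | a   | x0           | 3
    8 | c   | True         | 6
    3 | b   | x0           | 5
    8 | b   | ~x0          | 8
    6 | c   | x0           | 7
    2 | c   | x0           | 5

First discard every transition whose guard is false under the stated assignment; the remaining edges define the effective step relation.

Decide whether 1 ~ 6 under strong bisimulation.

Refine partition for ~:
  P[0] = {{0,1,2,3,4,5,6,7,8}}
  P[1] = {{0,1,5},{2},{3},{4},{6},{7},{8}}
stable after 2 split(s): 7 block(s)
1∈{0,1,5}, 6∈{6}

Answer: NOT BISIMILAR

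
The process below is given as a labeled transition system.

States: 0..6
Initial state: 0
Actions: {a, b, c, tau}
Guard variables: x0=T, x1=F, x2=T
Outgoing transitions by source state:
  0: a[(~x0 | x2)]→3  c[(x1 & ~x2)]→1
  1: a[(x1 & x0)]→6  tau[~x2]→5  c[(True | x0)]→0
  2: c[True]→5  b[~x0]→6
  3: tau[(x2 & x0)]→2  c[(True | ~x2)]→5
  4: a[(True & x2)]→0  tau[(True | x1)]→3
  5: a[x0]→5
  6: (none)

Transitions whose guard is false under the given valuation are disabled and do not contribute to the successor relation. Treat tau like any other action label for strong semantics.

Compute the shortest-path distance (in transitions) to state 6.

Layered search for 6:
  depth 0: {0}
  depth 1: {3}
  depth 2: {2,5}
6 never appears.

Answer: UNREACHABLE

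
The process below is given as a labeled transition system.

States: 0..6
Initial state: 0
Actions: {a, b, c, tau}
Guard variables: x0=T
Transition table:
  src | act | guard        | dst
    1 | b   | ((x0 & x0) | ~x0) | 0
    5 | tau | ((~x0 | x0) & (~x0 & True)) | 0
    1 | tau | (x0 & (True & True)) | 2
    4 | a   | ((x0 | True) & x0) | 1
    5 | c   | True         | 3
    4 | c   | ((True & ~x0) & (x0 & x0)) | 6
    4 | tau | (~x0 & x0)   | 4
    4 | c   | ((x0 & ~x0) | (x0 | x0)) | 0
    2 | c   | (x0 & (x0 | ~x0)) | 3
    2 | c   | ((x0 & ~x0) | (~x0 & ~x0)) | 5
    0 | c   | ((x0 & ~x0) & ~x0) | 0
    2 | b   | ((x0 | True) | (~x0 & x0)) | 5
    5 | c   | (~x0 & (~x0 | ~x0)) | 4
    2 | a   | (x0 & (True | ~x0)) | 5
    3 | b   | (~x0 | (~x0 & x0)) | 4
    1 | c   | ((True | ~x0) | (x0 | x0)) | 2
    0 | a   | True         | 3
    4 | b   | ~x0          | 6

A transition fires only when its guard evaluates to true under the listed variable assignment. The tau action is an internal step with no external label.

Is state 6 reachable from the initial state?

10 transition(s) survive guard evaluation.
Layer 0: {0}
Layer 1: {3}  cumulative {0,3}
Reachable = {0,3}

Answer: UNREACHABLE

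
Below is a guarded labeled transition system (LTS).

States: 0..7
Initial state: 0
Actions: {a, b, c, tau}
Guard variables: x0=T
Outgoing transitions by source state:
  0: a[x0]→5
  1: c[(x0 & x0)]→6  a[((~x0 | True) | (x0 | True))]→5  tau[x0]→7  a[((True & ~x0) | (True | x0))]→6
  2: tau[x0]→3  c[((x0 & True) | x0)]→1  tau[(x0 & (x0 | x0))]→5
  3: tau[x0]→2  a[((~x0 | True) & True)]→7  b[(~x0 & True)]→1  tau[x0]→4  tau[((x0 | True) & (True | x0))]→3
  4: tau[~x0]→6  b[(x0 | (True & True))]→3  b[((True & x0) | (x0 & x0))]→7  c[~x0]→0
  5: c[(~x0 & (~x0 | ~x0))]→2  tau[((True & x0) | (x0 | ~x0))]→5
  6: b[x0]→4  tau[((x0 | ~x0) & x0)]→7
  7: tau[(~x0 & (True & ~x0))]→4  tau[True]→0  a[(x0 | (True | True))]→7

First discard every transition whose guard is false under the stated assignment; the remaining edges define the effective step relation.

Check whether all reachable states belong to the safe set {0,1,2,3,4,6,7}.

Safe = {0,1,2,3,4,6,7}
R = {0,5}
  0: ok
  5: outside
reach 5 via a — violates

Answer: INVARIANT VIOLATED at state 5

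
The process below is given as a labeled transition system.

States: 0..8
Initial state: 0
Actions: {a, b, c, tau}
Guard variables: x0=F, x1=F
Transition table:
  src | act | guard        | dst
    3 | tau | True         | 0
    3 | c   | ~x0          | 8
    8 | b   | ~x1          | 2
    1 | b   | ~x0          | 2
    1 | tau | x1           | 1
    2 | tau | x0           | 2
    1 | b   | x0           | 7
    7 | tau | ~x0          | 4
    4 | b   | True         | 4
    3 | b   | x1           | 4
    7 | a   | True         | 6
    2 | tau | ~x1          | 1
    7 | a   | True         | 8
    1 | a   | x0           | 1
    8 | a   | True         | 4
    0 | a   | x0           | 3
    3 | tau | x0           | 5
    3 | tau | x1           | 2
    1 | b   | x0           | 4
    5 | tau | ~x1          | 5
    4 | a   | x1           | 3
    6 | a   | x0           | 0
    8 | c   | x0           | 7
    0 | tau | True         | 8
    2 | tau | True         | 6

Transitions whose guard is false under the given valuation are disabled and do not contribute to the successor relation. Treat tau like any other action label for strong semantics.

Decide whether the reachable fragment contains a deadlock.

Answer: DEADLOCK at state 6

Analysis:
Reach set: {0,1,2,4,6,8}
  0: tau→8  [1 out]
  1: b→2  [1 out]
  2: tau→1  tau→6  [2 out]
  4: b→4  [1 out]
  6: ∅  [no exit]
  8: a→4  b→2  [2 out]
trace reaching 6: tau·b·tau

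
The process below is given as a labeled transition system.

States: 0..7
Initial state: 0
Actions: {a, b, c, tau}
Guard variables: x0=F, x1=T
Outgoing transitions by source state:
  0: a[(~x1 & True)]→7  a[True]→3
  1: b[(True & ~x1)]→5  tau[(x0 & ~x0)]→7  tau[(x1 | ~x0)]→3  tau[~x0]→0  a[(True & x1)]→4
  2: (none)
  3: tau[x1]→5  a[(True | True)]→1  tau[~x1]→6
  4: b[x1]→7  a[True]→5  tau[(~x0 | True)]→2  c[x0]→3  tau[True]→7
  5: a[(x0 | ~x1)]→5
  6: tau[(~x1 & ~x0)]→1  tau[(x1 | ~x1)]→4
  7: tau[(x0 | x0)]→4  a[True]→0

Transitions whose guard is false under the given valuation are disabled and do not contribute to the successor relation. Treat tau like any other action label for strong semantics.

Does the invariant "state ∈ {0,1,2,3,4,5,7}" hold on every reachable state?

Allowed set {0,1,2,3,4,5,7}
Reachable = {0,1,2,3,4,5,7}
  0: safe
  1: safe
  2: safe
  3: safe
  4: safe
  5: safe
  7: safe

Answer: INVARIANT HOLDS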